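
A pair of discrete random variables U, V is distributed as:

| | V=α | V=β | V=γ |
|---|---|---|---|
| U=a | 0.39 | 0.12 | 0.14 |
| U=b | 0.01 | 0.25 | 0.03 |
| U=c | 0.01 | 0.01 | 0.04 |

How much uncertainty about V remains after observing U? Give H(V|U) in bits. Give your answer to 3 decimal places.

1.165 bits

Marginals: p(U) = (0.6500, 0.2900, 0.0600), p(V) = (0.4100, 0.3800, 0.2100).
H(V|U) = Σ p(U) · H(V|U=·).
  U=a: p=0.6500, H(V|U=a) = 1.3692
  U=b: p=0.2900, H(V|U=b) = 0.6907
  U=c: p=0.0600, H(V|U=c) = 1.2516
Weighted sum = 1.165 bits.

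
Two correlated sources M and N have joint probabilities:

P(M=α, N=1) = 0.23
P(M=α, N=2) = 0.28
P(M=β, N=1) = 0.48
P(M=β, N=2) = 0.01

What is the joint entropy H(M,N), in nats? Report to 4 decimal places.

1.0928 nats

H(M,N) = −Σ p(x,y)·ln p(x,y) over all 4 cells.
  cell (α,1): −0.23·ln0.23 = 0.33803
  cell (α,2): −0.28·ln0.28 = 0.35643
  cell (β,1): −0.48·ln0.48 = 0.35231
  cell (β,2): −0.01·ln0.01 = 0.04605
Sum = 1.0928 nats.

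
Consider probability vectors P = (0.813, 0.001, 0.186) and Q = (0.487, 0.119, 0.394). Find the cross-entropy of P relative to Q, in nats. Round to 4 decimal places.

H(P,Q) = −Σ p·ln q.
  −0.813·ln(0.487) = 0.58495
  −0.001·ln(0.119) = 0.00213
  −0.186·ln(0.394) = 0.17324
H(P,Q) = 0.7603 nats.

0.7603 nats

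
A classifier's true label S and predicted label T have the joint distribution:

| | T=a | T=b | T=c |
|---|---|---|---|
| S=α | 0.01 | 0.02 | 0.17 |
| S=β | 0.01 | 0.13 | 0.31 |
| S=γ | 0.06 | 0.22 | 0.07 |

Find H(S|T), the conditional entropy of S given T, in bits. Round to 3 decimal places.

Chain rule: H(S|T) = H(S,T) − H(T).
Marginals: p(S) = (0.2000, 0.4500, 0.3500), p(T) = (0.0800, 0.3700, 0.5500).
H(S,T) = 2.5794 bits; H(T) = 1.2966 bits.
H(S|T) = 2.5794 − 1.2966 = 1.283 bits.

1.283 bits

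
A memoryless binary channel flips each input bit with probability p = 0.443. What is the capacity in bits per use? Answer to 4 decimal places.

Binary symmetric channel: C = 1 − h₂(ε) where h₂ is the binary entropy function.
h₂(0.443) = −0.443·log₂0.443 − 0.557·log₂0.557 = 0.9906.
C = 1 − 0.9906 = 0.0094 bits per channel use.

0.0094 bits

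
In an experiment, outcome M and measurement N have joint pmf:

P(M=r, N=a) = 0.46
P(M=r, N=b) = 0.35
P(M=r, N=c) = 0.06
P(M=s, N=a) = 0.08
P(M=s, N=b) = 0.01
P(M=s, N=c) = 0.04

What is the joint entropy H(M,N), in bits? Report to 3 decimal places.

H(M,N) = −Σ p(x,y)·log₂ p(x,y) over all 6 cells.
  cell (r,a): −0.46·log₂0.46 = 0.5153
  cell (r,b): −0.35·log₂0.35 = 0.5301
  cell (r,c): −0.06·log₂0.06 = 0.2435
  cell (s,a): −0.08·log₂0.08 = 0.2915
  cell (s,b): −0.01·log₂0.01 = 0.0664
  cell (s,c): −0.04·log₂0.04 = 0.1858
Sum = 1.833 bits.

1.833 bits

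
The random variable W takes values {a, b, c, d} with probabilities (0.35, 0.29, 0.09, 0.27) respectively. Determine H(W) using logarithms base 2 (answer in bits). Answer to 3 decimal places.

1.871 bits

H(W) = −Σ p·log₂ p.
  −(0.35)·log₂(0.35) = 0.5301
  −(0.29)·log₂(0.29) = 0.5179
  −(0.09)·log₂(0.09) = 0.3127
  −(0.27)·log₂(0.27) = 0.5100
Sum: 0.5301 + 0.5179 + 0.3127 + 0.5100 = 1.871 bits.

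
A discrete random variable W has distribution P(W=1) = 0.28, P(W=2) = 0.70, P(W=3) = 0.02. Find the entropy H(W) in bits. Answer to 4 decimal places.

H(W) = −Σ p·log₂ p.
  −(0.28)·log₂(0.28) = 0.51422
  −(0.70)·log₂(0.70) = 0.36020
  −(0.02)·log₂(0.02) = 0.11288
Sum: 0.51422 + 0.36020 + 0.11288 = 0.9873 bits.

0.9873 bits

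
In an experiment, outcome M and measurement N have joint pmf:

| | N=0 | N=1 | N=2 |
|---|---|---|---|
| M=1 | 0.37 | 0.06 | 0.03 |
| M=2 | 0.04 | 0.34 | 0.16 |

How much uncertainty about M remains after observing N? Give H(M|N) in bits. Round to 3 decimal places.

0.553 bits

Marginals: p(M) = (0.4600, 0.5400), p(N) = (0.4100, 0.4000, 0.1900).
H(M|N) = Σ p(N) · H(M|N=·).
  N=0: p=0.4100, H(M|N=0) = 0.4612
  N=1: p=0.4000, H(M|N=1) = 0.6098
  N=2: p=0.1900, H(M|N=2) = 0.6292
Weighted sum = 0.553 bits.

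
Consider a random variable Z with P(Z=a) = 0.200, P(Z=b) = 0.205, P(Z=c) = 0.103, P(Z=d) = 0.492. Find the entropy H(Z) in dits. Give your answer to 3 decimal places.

H(Z) = −Σ p·log₁₀ p.
  −(0.200)·log₁₀(0.200) = 0.1398
  −(0.205)·log₁₀(0.205) = 0.1411
  −(0.103)·log₁₀(0.103) = 0.1017
  −(0.492)·log₁₀(0.492) = 0.1516
Sum: 0.1398 + 0.1411 + 0.1017 + 0.1516 = 0.534 dits.

0.534 dits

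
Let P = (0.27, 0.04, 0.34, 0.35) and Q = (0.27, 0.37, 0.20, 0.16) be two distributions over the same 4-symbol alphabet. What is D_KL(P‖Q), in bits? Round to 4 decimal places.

D(P‖Q) = Σ p·log₂(p/q).
  0.27·log₂(0.27/0.27) = 0.00000
  0.04·log₂(0.04/0.37) = -0.12838
  0.34·log₂(0.34/0.20) = 0.26028
  0.35·log₂(0.35/0.16) = 0.39525
D(P‖Q) = 0.5272 bits.

0.5272 bits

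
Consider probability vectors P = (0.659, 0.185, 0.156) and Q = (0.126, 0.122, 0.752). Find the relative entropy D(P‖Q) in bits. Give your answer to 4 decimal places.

1.3301 bits

D(P‖Q) = Σ p·log₂(p/q).
  0.659·log₂(0.659/0.126) = 1.57294
  0.185·log₂(0.185/0.122) = 0.11112
  0.156·log₂(0.156/0.752) = -0.35399
D(P‖Q) = 1.3301 bits.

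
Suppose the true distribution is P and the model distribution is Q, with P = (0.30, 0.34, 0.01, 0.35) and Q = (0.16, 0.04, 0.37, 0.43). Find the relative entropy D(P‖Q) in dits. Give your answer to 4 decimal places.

D(P‖Q) = Σ p·log₁₀(p/q).
  0.30·log₁₀(0.30/0.16) = 0.08190
  0.34·log₁₀(0.34/0.04) = 0.31600
  0.01·log₁₀(0.01/0.37) = -0.01568
  0.35·log₁₀(0.35/0.43) = -0.03129
D(P‖Q) = 0.3509 dits.

0.3509 dits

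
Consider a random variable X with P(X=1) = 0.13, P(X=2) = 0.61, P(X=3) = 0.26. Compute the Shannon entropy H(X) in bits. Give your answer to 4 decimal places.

1.3229 bits

H(X) = −Σ p·log₂ p.
  −(0.13)·log₂(0.13) = 0.38264
  −(0.61)·log₂(0.61) = 0.43500
  −(0.26)·log₂(0.26) = 0.50529
Sum: 0.38264 + 0.43500 + 0.50529 = 1.3229 bits.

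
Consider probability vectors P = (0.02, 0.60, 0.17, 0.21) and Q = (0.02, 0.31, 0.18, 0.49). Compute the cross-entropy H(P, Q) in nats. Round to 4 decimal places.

1.2223 nats

H(P,Q) = −Σ p·ln q.
  −0.02·ln(0.02) = 0.07824
  −0.60·ln(0.31) = 0.70271
  −0.17·ln(0.18) = 0.29152
  −0.21·ln(0.49) = 0.14980
H(P,Q) = 1.2223 nats.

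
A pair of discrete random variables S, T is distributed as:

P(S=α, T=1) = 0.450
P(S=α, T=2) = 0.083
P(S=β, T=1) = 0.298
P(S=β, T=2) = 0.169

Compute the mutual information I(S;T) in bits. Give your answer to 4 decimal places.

0.0409 bits

Marginals: p(S) = (0.5330, 0.4670), p(T) = (0.7480, 0.2520).
I(S;T) = Σ p(x,y)·log₂[p(x,y)/(p(x)p(y))].
  (α,1): 0.450·log₂(1.1287) = 0.07861
  (α,2): 0.083·log₂(0.6179) = -0.05764
  (β,1): 0.298·log₂(0.8531) = -0.06831
  (β,2): 0.169·log₂(1.4360) = 0.08824
Sum = 0.0409 bits.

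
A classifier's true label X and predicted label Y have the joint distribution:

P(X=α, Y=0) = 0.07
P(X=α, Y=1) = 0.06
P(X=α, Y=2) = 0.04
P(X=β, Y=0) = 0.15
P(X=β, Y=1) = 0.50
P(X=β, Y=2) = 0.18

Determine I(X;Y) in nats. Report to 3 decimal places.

0.023 nats

Marginals: p(X) = (0.1700, 0.8300), p(Y) = (0.2200, 0.5600, 0.2200).
I(X;Y) = H(X) + H(Y) − H(X,Y).
H(X) = 0.4559, H(Y) = 0.9909, H(X,Y) = 1.4235.
I(X;Y) = 0.4559 + 0.9909 − 1.4235 = 0.023 nats.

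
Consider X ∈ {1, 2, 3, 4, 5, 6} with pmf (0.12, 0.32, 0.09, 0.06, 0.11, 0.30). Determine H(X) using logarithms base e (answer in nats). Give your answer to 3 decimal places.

H(X) = −Σ p·ln p.
  −(0.12)·ln(0.12) = 0.2544
  −(0.32)·ln(0.32) = 0.3646
  −(0.09)·ln(0.09) = 0.2167
  −(0.06)·ln(0.06) = 0.1688
  −(0.11)·ln(0.11) = 0.2428
  −(0.30)·ln(0.30) = 0.3612
Sum: 0.2544 + 0.3646 + 0.2167 + 0.1688 + 0.2428 + 0.3612 = 1.609 nats.

1.609 nats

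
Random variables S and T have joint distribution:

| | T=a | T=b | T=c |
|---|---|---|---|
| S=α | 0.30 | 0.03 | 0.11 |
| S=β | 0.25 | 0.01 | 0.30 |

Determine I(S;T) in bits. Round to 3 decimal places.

Marginals: p(S) = (0.4400, 0.5600), p(T) = (0.5500, 0.0400, 0.4100).
I(S;T) = Σ p(x,y)·log₂[p(x,y)/(p(x)p(y))].
  (α,a): 0.30·log₂(1.2397) = 0.0930
  (α,b): 0.03·log₂(1.7045) = 0.0231
  (α,c): 0.11·log₂(0.6098) = -0.0785
  (β,a): 0.25·log₂(0.8117) = -0.0753
  (β,b): 0.01·log₂(0.4464) = -0.0116
  (β,c): 0.30·log₂(1.3066) = 0.1158
Sum = 0.066 bits.

0.066 bits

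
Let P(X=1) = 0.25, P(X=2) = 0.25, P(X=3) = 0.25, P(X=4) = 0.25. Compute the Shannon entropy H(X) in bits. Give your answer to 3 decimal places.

2.000 bits

H(X) = −Σ p·log₂ p.
  −(0.25)·log₂(0.25) = 0.5000
  −(0.25)·log₂(0.25) = 0.5000
  −(0.25)·log₂(0.25) = 0.5000
  −(0.25)·log₂(0.25) = 0.5000
Sum: 0.5000 + 0.5000 + 0.5000 + 0.5000 = 2.000 bits.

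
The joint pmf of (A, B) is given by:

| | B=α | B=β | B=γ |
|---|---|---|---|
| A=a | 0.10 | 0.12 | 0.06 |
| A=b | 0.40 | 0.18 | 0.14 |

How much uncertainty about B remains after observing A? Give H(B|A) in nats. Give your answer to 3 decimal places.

1.011 nats

Marginals: p(A) = (0.2800, 0.7200), p(B) = (0.5000, 0.3000, 0.2000).
H(B|A) = Σ p(A) · H(B|A=·).
  A=a: p=0.2800, H(B|A=a) = 1.0609
  A=b: p=0.7200, H(B|A=b) = 0.9915
Weighted sum = 1.011 nats.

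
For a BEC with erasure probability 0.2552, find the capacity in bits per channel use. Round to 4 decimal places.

Binary erasure channel: capacity C = 1 − ε.
C = 1 − 0.2552 = 0.7448 bits per channel use.

0.7448 bits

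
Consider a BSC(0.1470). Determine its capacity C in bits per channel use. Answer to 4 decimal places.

0.3977 bits

Binary symmetric channel: C = 1 − h₂(ε) where h₂ is the binary entropy function.
h₂(0.1470) = −0.1470·log₂0.1470 − 0.8530·log₂0.8530 = 0.6023.
C = 1 − 0.6023 = 0.3977 bits per channel use.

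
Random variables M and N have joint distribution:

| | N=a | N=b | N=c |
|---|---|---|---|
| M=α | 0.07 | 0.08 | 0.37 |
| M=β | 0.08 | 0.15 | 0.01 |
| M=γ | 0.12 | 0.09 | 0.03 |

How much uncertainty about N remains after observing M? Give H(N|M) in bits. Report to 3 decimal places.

1.212 bits

Chain rule: H(N|M) = H(M,N) − H(M).
Marginals: p(M) = (0.5200, 0.2400, 0.2400), p(N) = (0.2700, 0.3200, 0.4100).
H(M,N) = 2.6908 bits; H(M) = 1.4788 bits.
H(N|M) = 2.6908 − 1.4788 = 1.212 bits.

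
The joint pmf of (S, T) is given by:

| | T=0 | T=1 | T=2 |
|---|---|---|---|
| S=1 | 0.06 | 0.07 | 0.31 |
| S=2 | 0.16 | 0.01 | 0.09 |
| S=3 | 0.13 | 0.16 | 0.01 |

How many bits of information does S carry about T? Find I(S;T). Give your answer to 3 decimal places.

Marginals: p(S) = (0.4400, 0.2600, 0.3000), p(T) = (0.3500, 0.2400, 0.4100).
I(S;T) = H(S) + H(T) − H(S,T).
H(S) = 1.5475, H(T) = 1.5516, H(S,T) = 2.7101.
I(S;T) = 1.5475 + 1.5516 − 2.7101 = 0.389 bits.

0.389 bits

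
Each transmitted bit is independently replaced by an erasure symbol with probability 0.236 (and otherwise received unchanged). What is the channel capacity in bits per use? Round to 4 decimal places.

0.7640 bits

Binary erasure channel: capacity C = 1 − ε.
C = 1 − 0.236 = 0.7640 bits per channel use.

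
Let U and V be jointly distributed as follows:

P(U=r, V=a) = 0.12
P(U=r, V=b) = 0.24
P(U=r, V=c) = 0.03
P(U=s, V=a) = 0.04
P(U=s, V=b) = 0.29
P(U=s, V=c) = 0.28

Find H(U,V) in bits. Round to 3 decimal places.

H(U,V) = −Σ p(x,y)·log₂ p(x,y) over all 6 cells.
  cell (r,a): −0.12·log₂0.12 = 0.3671
  cell (r,b): −0.24·log₂0.24 = 0.4941
  cell (r,c): −0.03·log₂0.03 = 0.1518
  cell (s,a): −0.04·log₂0.04 = 0.1858
  cell (s,b): −0.29·log₂0.29 = 0.5179
  cell (s,c): −0.28·log₂0.28 = 0.5142
Sum = 2.231 bits.

2.231 bits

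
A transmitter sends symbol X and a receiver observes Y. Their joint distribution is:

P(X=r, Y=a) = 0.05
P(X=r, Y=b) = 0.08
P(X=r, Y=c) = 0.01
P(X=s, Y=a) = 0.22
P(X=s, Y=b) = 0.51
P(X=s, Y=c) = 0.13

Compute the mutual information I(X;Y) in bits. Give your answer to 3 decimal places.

0.008 bits

Marginals: p(X) = (0.1400, 0.8600), p(Y) = (0.2700, 0.5900, 0.1400).
I(X;Y) = H(X) + H(Y) − H(X,Y).
H(X) = 0.5842, H(Y) = 1.3562, H(X,Y) = 1.9327.
I(X;Y) = 0.5842 + 1.3562 − 1.9327 = 0.008 bits.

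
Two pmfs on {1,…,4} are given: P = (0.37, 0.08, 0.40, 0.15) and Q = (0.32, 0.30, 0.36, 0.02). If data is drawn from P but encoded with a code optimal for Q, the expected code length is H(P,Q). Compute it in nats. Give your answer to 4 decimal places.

H(P,Q) = −Σ p·ln q.
  −0.37·ln(0.32) = 0.42159
  −0.08·ln(0.30) = 0.09632
  −0.40·ln(0.36) = 0.40866
  −0.15·ln(0.02) = 0.58680
H(P,Q) = 1.5134 nats.

1.5134 nats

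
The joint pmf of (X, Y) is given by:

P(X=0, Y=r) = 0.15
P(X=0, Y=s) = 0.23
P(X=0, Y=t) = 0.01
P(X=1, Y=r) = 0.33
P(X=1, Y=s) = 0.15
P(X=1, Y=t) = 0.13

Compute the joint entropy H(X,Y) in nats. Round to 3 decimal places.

H(X,Y) = −Σ p(x,y)·ln p(x,y) over all 6 cells.
  cell (0,r): −0.15·ln0.15 = 0.2846
  cell (0,s): −0.23·ln0.23 = 0.3380
  cell (0,t): −0.01·ln0.01 = 0.0461
  cell (1,r): −0.33·ln0.33 = 0.3659
  cell (1,s): −0.15·ln0.15 = 0.2846
  cell (1,t): −0.13·ln0.13 = 0.2652
Sum = 1.584 nats.

1.584 nats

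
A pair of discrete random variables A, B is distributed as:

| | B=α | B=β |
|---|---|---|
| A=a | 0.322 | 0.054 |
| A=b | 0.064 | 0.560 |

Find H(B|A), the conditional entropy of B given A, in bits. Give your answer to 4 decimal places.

Marginals: p(A) = (0.3760, 0.6240), p(B) = (0.3860, 0.6140).
H(B|A) = Σ p(A) · H(B|A=·).
  A=a: p=0.3760, H(B|A=a) = 0.5936
  A=b: p=0.6240, H(B|A=b) = 0.4771
Weighted sum = 0.5209 bits.

0.5209 bits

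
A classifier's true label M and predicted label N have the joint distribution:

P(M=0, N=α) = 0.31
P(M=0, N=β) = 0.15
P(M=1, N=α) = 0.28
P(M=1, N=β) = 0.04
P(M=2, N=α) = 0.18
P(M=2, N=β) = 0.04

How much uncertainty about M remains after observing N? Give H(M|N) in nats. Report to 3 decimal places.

Marginals: p(M) = (0.4600, 0.3200, 0.2200), p(N) = (0.7700, 0.2300).
H(M|N) = Σ p(N) · H(M|N=·).
  N=α: p=0.7700, H(M|N=α) = 1.0739
  N=β: p=0.2300, H(M|N=β) = 0.8872
Weighted sum = 1.031 nats.

1.031 nats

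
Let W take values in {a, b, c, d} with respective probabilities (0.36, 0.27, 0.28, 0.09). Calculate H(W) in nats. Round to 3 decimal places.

1.294 nats

H(W) = −Σ p·ln p.
  −(0.36)·ln(0.36) = 0.3678
  −(0.27)·ln(0.27) = 0.3535
  −(0.28)·ln(0.28) = 0.3564
  −(0.09)·ln(0.09) = 0.2167
Sum: 0.3678 + 0.3535 + 0.3564 + 0.2167 = 1.294 nats.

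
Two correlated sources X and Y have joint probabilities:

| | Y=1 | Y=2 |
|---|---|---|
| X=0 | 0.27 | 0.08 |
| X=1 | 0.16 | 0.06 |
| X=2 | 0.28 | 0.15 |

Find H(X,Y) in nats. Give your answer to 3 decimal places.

1.659 nats

H(X,Y) = −Σ p(x,y)·ln p(x,y) over all 6 cells.
  cell (0,1): −0.27·ln0.27 = 0.3535
  cell (0,2): −0.08·ln0.08 = 0.2021
  cell (1,1): −0.16·ln0.16 = 0.2932
  cell (1,2): −0.06·ln0.06 = 0.1688
  cell (2,1): −0.28·ln0.28 = 0.3564
  cell (2,2): −0.15·ln0.15 = 0.2846
Sum = 1.659 nats.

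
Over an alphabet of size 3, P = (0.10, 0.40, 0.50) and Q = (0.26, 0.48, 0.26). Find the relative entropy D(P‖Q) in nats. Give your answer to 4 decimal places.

D(P‖Q) = Σ p·ln(p/q).
  0.10·ln(0.10/0.26) = -0.09555
  0.40·ln(0.40/0.48) = -0.07293
  0.50·ln(0.50/0.26) = 0.32696
D(P‖Q) = 0.1585 nats.

0.1585 nats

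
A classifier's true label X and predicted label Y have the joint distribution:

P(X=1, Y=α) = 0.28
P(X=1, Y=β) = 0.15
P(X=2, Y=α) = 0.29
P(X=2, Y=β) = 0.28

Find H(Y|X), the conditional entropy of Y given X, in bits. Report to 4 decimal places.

Marginals: p(X) = (0.4300, 0.5700), p(Y) = (0.5700, 0.4300).
H(Y|X) = Σ p(X) · H(Y|X=·).
  X=1: p=0.4300, H(Y|X=1) = 0.9330
  X=2: p=0.5700, H(Y|X=2) = 0.9998
Weighted sum = 0.9711 bits.

0.9711 bits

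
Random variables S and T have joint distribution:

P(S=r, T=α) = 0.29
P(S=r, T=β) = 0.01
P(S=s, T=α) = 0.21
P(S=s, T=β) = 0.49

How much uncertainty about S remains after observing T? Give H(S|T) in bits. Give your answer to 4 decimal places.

0.5614 bits

Chain rule: H(S|T) = H(S,T) − H(T).
Marginals: p(S) = (0.3000, 0.7000), p(T) = (0.5000, 0.5000).
H(S,T) = 1.5614 bits; H(T) = 1.0000 bits.
H(S|T) = 1.5614 − 1.0000 = 0.5614 bits.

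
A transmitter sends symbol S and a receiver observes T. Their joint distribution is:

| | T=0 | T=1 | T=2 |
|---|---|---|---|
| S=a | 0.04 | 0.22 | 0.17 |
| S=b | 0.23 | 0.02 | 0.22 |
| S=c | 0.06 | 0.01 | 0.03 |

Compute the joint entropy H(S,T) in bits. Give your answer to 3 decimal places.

H(S,T) = −Σ p(x,y)·log₂ p(x,y) over all 9 cells.
  cell (a,0): −0.04·log₂0.04 = 0.1858
  cell (a,1): −0.22·log₂0.22 = 0.4806
  cell (a,2): −0.17·log₂0.17 = 0.4346
  cell (b,0): −0.23·log₂0.23 = 0.4877
  cell (b,1): −0.02·log₂0.02 = 0.1129
  cell (b,2): −0.22·log₂0.22 = 0.4806
  cell (c,0): −0.06·log₂0.06 = 0.2435
  cell (c,1): −0.01·log₂0.01 = 0.0664
  cell (c,2): −0.03·log₂0.03 = 0.1518
Sum = 2.644 bits.

2.644 bits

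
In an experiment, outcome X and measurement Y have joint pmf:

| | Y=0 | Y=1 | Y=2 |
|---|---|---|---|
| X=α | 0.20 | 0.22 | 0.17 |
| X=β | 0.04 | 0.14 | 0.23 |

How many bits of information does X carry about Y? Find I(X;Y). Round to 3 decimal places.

Marginals: p(X) = (0.5900, 0.4100), p(Y) = (0.2400, 0.3600, 0.4000).
I(X;Y) = H(X) + H(Y) − H(X,Y).
H(X) = 0.9765, H(Y) = 1.5535, H(X,Y) = 2.4501.
I(X;Y) = 0.9765 + 1.5535 − 2.4501 = 0.080 bits.

0.080 bits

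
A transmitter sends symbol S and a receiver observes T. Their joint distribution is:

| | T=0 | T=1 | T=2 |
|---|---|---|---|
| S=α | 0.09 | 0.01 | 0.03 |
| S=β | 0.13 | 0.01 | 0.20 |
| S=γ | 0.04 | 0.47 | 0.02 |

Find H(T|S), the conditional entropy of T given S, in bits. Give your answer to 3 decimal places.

0.858 bits

Chain rule: H(T|S) = H(S,T) − H(S).
Marginals: p(S) = (0.1300, 0.3400, 0.5300), p(T) = (0.2600, 0.4900, 0.2500).
H(S,T) = 2.2549 bits; H(S) = 1.3973 bits.
H(T|S) = 2.2549 − 1.3973 = 0.858 bits.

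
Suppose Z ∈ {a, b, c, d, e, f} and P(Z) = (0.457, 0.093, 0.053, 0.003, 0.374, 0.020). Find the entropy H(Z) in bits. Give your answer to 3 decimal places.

1.728 bits

H(Z) = −Σ p·log₂ p.
  −(0.457)·log₂(0.457) = 0.5163
  −(0.093)·log₂(0.093) = 0.3187
  −(0.053)·log₂(0.053) = 0.2246
  −(0.003)·log₂(0.003) = 0.0251
  −(0.374)·log₂(0.374) = 0.5307
  −(0.020)·log₂(0.020) = 0.1129
Sum: 0.5163 + 0.3187 + 0.2246 + 0.0251 + 0.5307 + 0.1129 = 1.728 bits.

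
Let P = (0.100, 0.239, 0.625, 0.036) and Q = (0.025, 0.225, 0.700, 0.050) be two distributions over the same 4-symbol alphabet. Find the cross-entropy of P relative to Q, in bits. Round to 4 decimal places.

H(P,Q) = −Σ p·log₂ q.
  −0.100·log₂(0.025) = 0.53219
  −0.239·log₂(0.225) = 0.51433
  −0.625·log₂(0.700) = 0.32161
  −0.036·log₂(0.050) = 0.15559
H(P,Q) = 1.5237 bits.

1.5237 bits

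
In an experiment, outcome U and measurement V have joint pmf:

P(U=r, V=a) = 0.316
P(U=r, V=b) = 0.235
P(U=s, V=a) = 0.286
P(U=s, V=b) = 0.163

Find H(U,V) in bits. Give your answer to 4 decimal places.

H(U,V) = −Σ p(x,y)·log₂ p(x,y) over all 4 cells.
  cell (r,a): −0.316·log₂0.316 = 0.52519
  cell (r,b): −0.235·log₂0.235 = 0.49098
  cell (s,a): −0.286·log₂0.286 = 0.51649
  cell (s,b): −0.163·log₂0.163 = 0.42658
Sum = 1.9592 bits.

1.9592 bits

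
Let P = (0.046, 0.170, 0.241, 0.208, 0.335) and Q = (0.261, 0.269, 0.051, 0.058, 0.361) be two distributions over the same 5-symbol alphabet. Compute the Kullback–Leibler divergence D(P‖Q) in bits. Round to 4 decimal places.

0.6593 bits

D(P‖Q) = Σ p·log₂(p/q).
  0.046·log₂(0.046/0.261) = -0.11520
  0.170·log₂(0.170/0.269) = -0.11255
  0.241·log₂(0.241/0.051) = 0.53995
  0.208·log₂(0.208/0.058) = 0.38323
  0.335·log₂(0.335/0.361) = -0.03613
D(P‖Q) = 0.6593 bits.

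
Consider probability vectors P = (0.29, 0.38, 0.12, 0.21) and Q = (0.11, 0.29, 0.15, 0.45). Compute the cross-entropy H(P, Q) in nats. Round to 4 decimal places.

H(P,Q) = −Σ p·ln q.
  −0.29·ln(0.11) = 0.64011
  −0.38·ln(0.29) = 0.47039
  −0.12·ln(0.15) = 0.22765
  −0.21·ln(0.45) = 0.16769
H(P,Q) = 1.5058 nats.

1.5058 nats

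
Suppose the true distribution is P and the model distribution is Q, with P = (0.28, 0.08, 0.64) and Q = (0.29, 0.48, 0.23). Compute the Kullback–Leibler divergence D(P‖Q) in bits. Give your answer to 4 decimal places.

0.7239 bits

D(P‖Q) = Σ p·log₂(p/q).
  0.28·log₂(0.28/0.29) = -0.01418
  0.08·log₂(0.08/0.48) = -0.20680
  0.64·log₂(0.64/0.23) = 0.94492
D(P‖Q) = 0.7239 bits.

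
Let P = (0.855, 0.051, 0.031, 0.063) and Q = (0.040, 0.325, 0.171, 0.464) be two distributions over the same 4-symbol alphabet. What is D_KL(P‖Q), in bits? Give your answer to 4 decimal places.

D(P‖Q) = Σ p·log₂(p/q).
  0.855·log₂(0.855/0.040) = 3.77726
  0.051·log₂(0.051/0.325) = -0.13627
  0.031·log₂(0.031/0.171) = -0.07637
  0.063·log₂(0.063/0.464) = -0.18148
D(P‖Q) = 3.3831 bits.

3.3831 bits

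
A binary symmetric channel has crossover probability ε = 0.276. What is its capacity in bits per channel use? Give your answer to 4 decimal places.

Binary symmetric channel: C = 1 − h₂(ε) where h₂ is the binary entropy function.
h₂(0.276) = −0.276·log₂0.276 − 0.724·log₂0.724 = 0.8499.
C = 1 − 0.8499 = 0.1501 bits per channel use.

0.1501 bits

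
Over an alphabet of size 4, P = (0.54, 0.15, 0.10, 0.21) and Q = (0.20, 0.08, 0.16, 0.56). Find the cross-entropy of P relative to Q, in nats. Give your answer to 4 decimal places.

H(P,Q) = −Σ p·ln q.
  −0.54·ln(0.20) = 0.86910
  −0.15·ln(0.08) = 0.37886
  −0.10·ln(0.16) = 0.18326
  −0.21·ln(0.56) = 0.12176
H(P,Q) = 1.5530 nats.

1.5530 nats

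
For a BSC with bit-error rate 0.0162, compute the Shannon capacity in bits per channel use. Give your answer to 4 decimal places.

0.8805 bits

Binary symmetric channel: C = 1 − h₂(ε) where h₂ is the binary entropy function.
h₂(0.0162) = −0.0162·log₂0.0162 − 0.9838·log₂0.9838 = 0.1195.
C = 1 − 0.1195 = 0.8805 bits per channel use.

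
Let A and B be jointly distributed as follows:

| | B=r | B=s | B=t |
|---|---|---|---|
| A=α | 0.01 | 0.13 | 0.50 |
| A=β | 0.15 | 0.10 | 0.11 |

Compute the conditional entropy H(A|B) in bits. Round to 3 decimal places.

0.696 bits

Marginals: p(A) = (0.6400, 0.3600), p(B) = (0.1600, 0.2300, 0.6100).
H(A|B) = Σ p(B) · H(A|B=·).
  B=r: p=0.1600, H(A|B=r) = 0.3373
  B=s: p=0.2300, H(A|B=s) = 0.9877
  B=t: p=0.6100, H(A|B=t) = 0.6808
Weighted sum = 0.696 bits.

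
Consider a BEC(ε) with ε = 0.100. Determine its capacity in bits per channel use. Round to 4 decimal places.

Binary erasure channel: capacity C = 1 − ε.
C = 1 − 0.100 = 0.9000 bits per channel use.

0.9000 bits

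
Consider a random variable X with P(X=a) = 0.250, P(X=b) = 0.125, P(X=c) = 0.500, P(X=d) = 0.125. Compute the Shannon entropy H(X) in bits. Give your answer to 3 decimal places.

1.750 bits

H(X) = −Σ p·log₂ p.
  −(0.250)·log₂(0.250) = 0.5000
  −(0.125)·log₂(0.125) = 0.3750
  −(0.500)·log₂(0.500) = 0.5000
  −(0.125)·log₂(0.125) = 0.3750
Sum: 0.5000 + 0.3750 + 0.5000 + 0.3750 = 1.750 bits.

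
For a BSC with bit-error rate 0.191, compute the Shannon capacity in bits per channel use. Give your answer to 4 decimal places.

0.2964 bits

Binary symmetric channel: C = 1 − h₂(ε) where h₂ is the binary entropy function.
h₂(0.191) = −0.191·log₂0.191 − 0.809·log₂0.809 = 0.7036.
C = 1 − 0.7036 = 0.2964 bits per channel use.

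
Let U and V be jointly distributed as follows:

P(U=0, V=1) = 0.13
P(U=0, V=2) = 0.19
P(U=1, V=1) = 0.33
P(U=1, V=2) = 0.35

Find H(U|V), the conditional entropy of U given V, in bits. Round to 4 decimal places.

Marginals: p(U) = (0.3200, 0.6800), p(V) = (0.4600, 0.5400).
H(U|V) = Σ p(V) · H(U|V=·).
  V=1: p=0.4600, H(U|V=1) = 0.8590
  V=2: p=0.5400, H(U|V=2) = 0.9357
Weighted sum = 0.9004 bits.

0.9004 bits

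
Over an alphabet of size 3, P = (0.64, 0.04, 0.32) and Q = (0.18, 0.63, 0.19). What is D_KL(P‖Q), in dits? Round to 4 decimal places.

0.3771 dits

D(P‖Q) = Σ p·log₁₀(p/q).
  0.64·log₁₀(0.64/0.18) = 0.35258
  0.04·log₁₀(0.04/0.63) = -0.04789
  0.32·log₁₀(0.32/0.19) = 0.07245
D(P‖Q) = 0.3771 dits.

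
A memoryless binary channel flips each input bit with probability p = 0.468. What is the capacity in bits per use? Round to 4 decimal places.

Binary symmetric channel: C = 1 − h₂(ε) where h₂ is the binary entropy function.
h₂(0.468) = −0.468·log₂0.468 − 0.532·log₂0.532 = 0.9970.
C = 1 − 0.9970 = 0.0030 bits per channel use.

0.0030 bits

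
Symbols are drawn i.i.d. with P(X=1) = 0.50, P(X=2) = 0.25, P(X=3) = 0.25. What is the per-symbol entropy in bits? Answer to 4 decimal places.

1.5000 bits

H(X) = −Σ p·log₂ p.
  −(0.50)·log₂(0.50) = 0.50000
  −(0.25)·log₂(0.25) = 0.50000
  −(0.25)·log₂(0.25) = 0.50000
Sum: 0.50000 + 0.50000 + 0.50000 = 1.5000 bits.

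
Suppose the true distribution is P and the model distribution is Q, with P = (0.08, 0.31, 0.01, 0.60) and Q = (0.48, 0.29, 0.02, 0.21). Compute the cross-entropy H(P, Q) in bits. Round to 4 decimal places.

H(P,Q) = −Σ p·log₂ q.
  −0.08·log₂(0.48) = 0.08471
  −0.31·log₂(0.29) = 0.55362
  −0.01·log₂(0.02) = 0.05644
  −0.60·log₂(0.21) = 1.35092
H(P,Q) = 2.0457 bits.

2.0457 bits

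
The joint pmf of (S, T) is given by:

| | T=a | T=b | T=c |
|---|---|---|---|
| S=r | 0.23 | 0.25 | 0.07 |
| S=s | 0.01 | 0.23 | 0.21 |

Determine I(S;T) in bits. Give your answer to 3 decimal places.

Marginals: p(S) = (0.5500, 0.4500), p(T) = (0.2400, 0.4800, 0.2800).
I(S;T) = H(S) + H(T) − H(S,T).
H(S) = 0.9928, H(T) = 1.5166, H(S,T) = 2.2832.
I(S;T) = 0.9928 + 1.5166 − 2.2832 = 0.226 bits.

0.226 bits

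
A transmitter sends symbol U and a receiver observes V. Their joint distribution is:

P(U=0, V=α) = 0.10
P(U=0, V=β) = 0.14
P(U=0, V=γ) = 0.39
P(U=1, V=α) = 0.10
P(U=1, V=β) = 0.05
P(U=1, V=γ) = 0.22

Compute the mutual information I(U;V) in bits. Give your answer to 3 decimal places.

0.017 bits

Marginals: p(U) = (0.6300, 0.3700), p(V) = (0.2000, 0.1900, 0.6100).
I(U;V) = Σ p(x,y)·log₂[p(x,y)/(p(x)p(y))].
  (0,α): 0.10·log₂(0.7937) = -0.0333
  (0,β): 0.14·log₂(1.1696) = 0.0316
  (0,γ): 0.39·log₂(1.0148) = 0.0083
  (1,α): 0.10·log₂(1.3514) = 0.0434
  (1,β): 0.05·log₂(0.7112) = -0.0246
  (1,γ): 0.22·log₂(0.9747) = -0.0081
Sum = 0.017 bits.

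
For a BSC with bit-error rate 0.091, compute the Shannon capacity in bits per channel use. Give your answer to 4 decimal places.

0.5602 bits

Binary symmetric channel: C = 1 − h₂(ε) where h₂ is the binary entropy function.
h₂(0.091) = −0.091·log₂0.091 − 0.909·log₂0.909 = 0.4398.
C = 1 − 0.4398 = 0.5602 bits per channel use.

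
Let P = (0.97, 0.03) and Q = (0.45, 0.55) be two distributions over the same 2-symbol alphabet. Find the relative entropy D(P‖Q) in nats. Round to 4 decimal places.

0.6577 nats

D(P‖Q) = Σ p·ln(p/q).
  0.97·ln(0.97/0.45) = 0.74501
  0.03·ln(0.03/0.55) = -0.08726
D(P‖Q) = 0.6577 nats.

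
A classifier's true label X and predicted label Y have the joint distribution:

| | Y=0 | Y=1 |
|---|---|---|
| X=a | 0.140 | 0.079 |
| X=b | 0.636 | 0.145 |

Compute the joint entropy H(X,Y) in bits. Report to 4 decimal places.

H(X,Y) = −Σ p(x,y)·log₂ p(x,y) over all 4 cells.
  cell (a,0): −0.140·log₂0.140 = 0.39711
  cell (a,1): −0.079·log₂0.079 = 0.28930
  cell (b,0): −0.636·log₂0.636 = 0.41525
  cell (b,1): −0.145·log₂0.145 = 0.40395
Sum = 1.5056 bits.

1.5056 bits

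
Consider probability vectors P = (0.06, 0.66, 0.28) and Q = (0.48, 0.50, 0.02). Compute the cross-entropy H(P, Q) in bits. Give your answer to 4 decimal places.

H(P,Q) = −Σ p·log₂ q.
  −0.06·log₂(0.48) = 0.06353
  −0.66·log₂(0.50) = 0.66000
  −0.28·log₂(0.02) = 1.58028
H(P,Q) = 2.3038 bits.

2.3038 bits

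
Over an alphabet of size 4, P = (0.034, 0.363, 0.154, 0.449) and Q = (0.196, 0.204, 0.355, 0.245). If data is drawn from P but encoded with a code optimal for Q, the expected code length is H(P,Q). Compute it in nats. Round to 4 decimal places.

1.4235 nats

H(P,Q) = −Σ p·ln q.
  −0.034·ln(0.196) = 0.05541
  −0.363·ln(0.204) = 0.57704
  −0.154·ln(0.355) = 0.15949
  −0.449·ln(0.245) = 0.63152
H(P,Q) = 1.4235 nats.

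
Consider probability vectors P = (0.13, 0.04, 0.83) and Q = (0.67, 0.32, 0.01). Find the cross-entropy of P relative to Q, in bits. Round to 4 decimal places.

H(P,Q) = −Σ p·log₂ q.
  −0.13·log₂(0.67) = 0.07511
  −0.04·log₂(0.32) = 0.06575
  −0.83·log₂(0.01) = 5.51440
H(P,Q) = 5.6553 bits.

5.6553 bits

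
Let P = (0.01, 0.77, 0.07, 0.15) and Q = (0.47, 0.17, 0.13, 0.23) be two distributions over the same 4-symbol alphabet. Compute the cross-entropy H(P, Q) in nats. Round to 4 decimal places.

H(P,Q) = −Σ p·ln q.
  −0.01·ln(0.47) = 0.00755
  −0.77·ln(0.17) = 1.36441
  −0.07·ln(0.13) = 0.14282
  −0.15·ln(0.23) = 0.22045
H(P,Q) = 1.7352 nats.

1.7352 nats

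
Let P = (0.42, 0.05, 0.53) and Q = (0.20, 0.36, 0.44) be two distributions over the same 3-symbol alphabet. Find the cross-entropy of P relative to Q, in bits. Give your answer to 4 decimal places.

H(P,Q) = −Σ p·log₂ q.
  −0.42·log₂(0.20) = 0.97521
  −0.05·log₂(0.36) = 0.07370
  −0.53·log₂(0.44) = 0.62775
H(P,Q) = 1.6767 bits.

1.6767 bits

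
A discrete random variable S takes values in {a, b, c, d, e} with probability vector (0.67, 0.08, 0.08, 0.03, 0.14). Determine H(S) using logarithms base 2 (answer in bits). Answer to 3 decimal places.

1.519 bits

H(S) = −Σ p·log₂ p.
  −(0.67)·log₂(0.67) = 0.3871
  −(0.08)·log₂(0.08) = 0.2915
  −(0.08)·log₂(0.08) = 0.2915
  −(0.03)·log₂(0.03) = 0.1518
  −(0.14)·log₂(0.14) = 0.3971
Sum: 0.3871 + 0.2915 + 0.2915 + 0.1518 + 0.3971 = 1.519 bits.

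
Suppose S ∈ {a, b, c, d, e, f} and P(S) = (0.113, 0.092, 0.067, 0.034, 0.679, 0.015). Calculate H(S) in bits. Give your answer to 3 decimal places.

1.569 bits

H(S) = −Σ p·log₂ p.
  −(0.113)·log₂(0.113) = 0.3555
  −(0.092)·log₂(0.092) = 0.3167
  −(0.067)·log₂(0.067) = 0.2613
  −(0.034)·log₂(0.034) = 0.1659
  −(0.679)·log₂(0.679) = 0.3792
  −(0.015)·log₂(0.015) = 0.0909
Sum: 0.3555 + 0.3167 + 0.2613 + 0.1659 + 0.3792 + 0.0909 = 1.569 bits.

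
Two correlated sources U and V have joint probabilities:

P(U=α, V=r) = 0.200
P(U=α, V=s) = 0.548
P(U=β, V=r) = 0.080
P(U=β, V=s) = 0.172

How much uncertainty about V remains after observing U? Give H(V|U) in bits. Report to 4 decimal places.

Marginals: p(U) = (0.7480, 0.2520), p(V) = (0.2800, 0.7200).
H(V|U) = Σ p(U) · H(V|U=·).
  U=α: p=0.7480, H(V|U=α) = 0.8377
  U=β: p=0.2520, H(V|U=β) = 0.9016
Weighted sum = 0.8538 bits.

0.8538 bits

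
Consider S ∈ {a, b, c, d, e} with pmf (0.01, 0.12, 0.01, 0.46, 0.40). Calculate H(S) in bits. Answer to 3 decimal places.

H(S) = −Σ p·log₂ p.
  −(0.01)·log₂(0.01) = 0.0664
  −(0.12)·log₂(0.12) = 0.3671
  −(0.01)·log₂(0.01) = 0.0664
  −(0.46)·log₂(0.46) = 0.5153
  −(0.40)·log₂(0.40) = 0.5288
Sum: 0.0664 + 0.3671 + 0.0664 + 0.5153 + 0.5288 = 1.544 bits.

1.544 bits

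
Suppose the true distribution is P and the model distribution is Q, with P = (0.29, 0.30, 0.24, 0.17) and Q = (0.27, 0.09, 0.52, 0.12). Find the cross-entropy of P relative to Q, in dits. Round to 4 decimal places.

0.7033 dits

H(P,Q) = −Σ p·log₁₀ q.
  −0.29·log₁₀(0.27) = 0.16490
  −0.30·log₁₀(0.09) = 0.31373
  −0.24·log₁₀(0.52) = 0.06816
  −0.17·log₁₀(0.12) = 0.15654
H(P,Q) = 0.7033 dits.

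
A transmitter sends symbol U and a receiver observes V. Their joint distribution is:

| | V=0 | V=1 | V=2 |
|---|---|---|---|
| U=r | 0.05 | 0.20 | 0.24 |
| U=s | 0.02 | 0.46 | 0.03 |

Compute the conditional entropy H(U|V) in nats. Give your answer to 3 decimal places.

Chain rule: H(U|V) = H(U,V) − H(V).
Marginals: p(U) = (0.4900, 0.5100), p(V) = (0.0700, 0.6600, 0.2700).
H(U,V) = 1.3548 nats; H(V) = 0.8139 nats.
H(U|V) = 1.3548 − 0.8139 = 0.541 nats.

0.541 nats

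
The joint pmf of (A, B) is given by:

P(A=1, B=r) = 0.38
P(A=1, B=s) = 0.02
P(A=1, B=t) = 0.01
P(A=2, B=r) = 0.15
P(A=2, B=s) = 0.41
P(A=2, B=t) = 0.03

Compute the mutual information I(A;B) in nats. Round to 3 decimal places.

Marginals: p(A) = (0.4100, 0.5900), p(B) = (0.5300, 0.4300, 0.0400).
I(A;B) = Σ p(x,y)·ln[p(x,y)/(p(x)p(y))].
  (1,r): 0.38·ln(1.7487) = 0.2124
  (1,s): 0.02·ln(0.1134) = -0.0435
  (1,t): 0.01·ln(0.6098) = -0.0049
  (2,r): 0.15·ln(0.4797) = -0.1102
  (2,s): 0.41·ln(1.6161) = 0.1968
  (2,t): 0.03·ln(1.2712) = 0.0072
Sum = 0.258 nats.

0.258 nats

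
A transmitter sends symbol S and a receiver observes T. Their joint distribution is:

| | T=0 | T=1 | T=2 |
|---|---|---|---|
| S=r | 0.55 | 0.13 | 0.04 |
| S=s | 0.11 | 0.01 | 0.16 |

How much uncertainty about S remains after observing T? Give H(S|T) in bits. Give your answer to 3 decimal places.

0.625 bits

Marginals: p(S) = (0.7200, 0.2800), p(T) = (0.6600, 0.1400, 0.2000).
H(S|T) = Σ p(T) · H(S|T=·).
  T=0: p=0.6600, H(S|T=0) = 0.6500
  T=1: p=0.1400, H(S|T=1) = 0.3712
  T=2: p=0.2000, H(S|T=2) = 0.7219
Weighted sum = 0.625 bits.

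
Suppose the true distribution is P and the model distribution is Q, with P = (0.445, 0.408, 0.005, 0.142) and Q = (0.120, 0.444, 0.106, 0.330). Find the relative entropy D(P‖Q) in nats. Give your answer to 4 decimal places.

D(P‖Q) = Σ p·ln(p/q).
  0.445·ln(0.445/0.120) = 0.58321
  0.408·ln(0.408/0.444) = -0.03450
  0.005·ln(0.005/0.106) = -0.01527
  0.142·ln(0.142/0.330) = -0.11974
D(P‖Q) = 0.4137 nats.

0.4137 nats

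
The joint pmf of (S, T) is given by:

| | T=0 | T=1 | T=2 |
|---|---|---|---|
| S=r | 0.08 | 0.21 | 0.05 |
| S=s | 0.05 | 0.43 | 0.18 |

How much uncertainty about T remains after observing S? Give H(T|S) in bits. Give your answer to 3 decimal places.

1.241 bits

Chain rule: H(T|S) = H(S,T) − H(S).
Marginals: p(S) = (0.3400, 0.6600), p(T) = (0.1300, 0.6400, 0.2300).
H(S,T) = 2.1654 bits; H(S) = 0.9248 bits.
H(T|S) = 2.1654 − 0.9248 = 1.241 bits.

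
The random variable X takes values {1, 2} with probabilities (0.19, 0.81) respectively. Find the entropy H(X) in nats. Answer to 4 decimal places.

0.4862 nats

H(X) = −Σ p·ln p.
  −(0.19)·ln(0.19) = 0.31554
  −(0.81)·ln(0.81) = 0.17068
Sum: 0.31554 + 0.17068 = 0.4862 nats.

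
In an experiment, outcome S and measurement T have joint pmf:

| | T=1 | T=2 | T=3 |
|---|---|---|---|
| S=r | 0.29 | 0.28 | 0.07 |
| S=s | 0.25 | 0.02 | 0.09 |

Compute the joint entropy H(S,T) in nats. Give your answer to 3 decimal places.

H(S,T) = −Σ p(x,y)·ln p(x,y) over all 6 cells.
  cell (r,1): −0.29·ln0.29 = 0.3590
  cell (r,2): −0.28·ln0.28 = 0.3564
  cell (r,3): −0.07·ln0.07 = 0.1861
  cell (s,1): −0.25·ln0.25 = 0.3466
  cell (s,2): −0.02·ln0.02 = 0.0782
  cell (s,3): −0.09·ln0.09 = 0.2167
Sum = 1.543 nats.

1.543 nats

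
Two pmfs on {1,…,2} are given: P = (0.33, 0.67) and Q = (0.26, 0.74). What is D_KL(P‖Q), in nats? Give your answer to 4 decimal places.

D(P‖Q) = Σ p·ln(p/q).
  0.33·ln(0.33/0.26) = 0.07868
  0.67·ln(0.67/0.74) = -0.06658
D(P‖Q) = 0.0121 nats.

0.0121 nats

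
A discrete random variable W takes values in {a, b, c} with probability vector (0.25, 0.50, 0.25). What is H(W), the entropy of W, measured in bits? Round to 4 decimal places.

H(W) = −Σ p·log₂ p.
  −(0.25)·log₂(0.25) = 0.50000
  −(0.50)·log₂(0.50) = 0.50000
  −(0.25)·log₂(0.25) = 0.50000
Sum: 0.50000 + 0.50000 + 0.50000 = 1.5000 bits.

1.5000 bits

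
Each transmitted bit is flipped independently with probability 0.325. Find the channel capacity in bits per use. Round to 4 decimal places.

Binary symmetric channel: C = 1 − h₂(ε) where h₂ is the binary entropy function.
h₂(0.325) = −0.325·log₂0.325 − 0.675·log₂0.675 = 0.9097.
C = 1 − 0.9097 = 0.0903 bits per channel use.

0.0903 bits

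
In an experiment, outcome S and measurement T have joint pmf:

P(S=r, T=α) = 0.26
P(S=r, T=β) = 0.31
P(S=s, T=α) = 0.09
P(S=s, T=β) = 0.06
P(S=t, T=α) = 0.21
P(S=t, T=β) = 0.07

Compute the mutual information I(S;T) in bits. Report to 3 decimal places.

0.050 bits

Marginals: p(S) = (0.5700, 0.1500, 0.2800), p(T) = (0.5600, 0.4400).
I(S;T) = H(S) + H(T) − H(S,T).
H(S) = 1.3870, H(T) = 0.9896, H(S,T) = 2.3266.
I(S;T) = 1.3870 + 0.9896 − 2.3266 = 0.050 bits.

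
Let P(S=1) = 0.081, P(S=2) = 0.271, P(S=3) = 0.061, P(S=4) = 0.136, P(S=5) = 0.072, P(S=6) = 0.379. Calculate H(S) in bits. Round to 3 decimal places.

2.246 bits

H(S) = −Σ p·log₂ p.
  −(0.081)·log₂(0.081) = 0.2937
  −(0.271)·log₂(0.271) = 0.5105
  −(0.061)·log₂(0.061) = 0.2461
  −(0.136)·log₂(0.136) = 0.3915
  −(0.072)·log₂(0.072) = 0.2733
  −(0.379)·log₂(0.379) = 0.5305
Sum: 0.2937 + 0.5105 + 0.2461 + 0.3915 + 0.2733 + 0.5305 = 2.246 bits.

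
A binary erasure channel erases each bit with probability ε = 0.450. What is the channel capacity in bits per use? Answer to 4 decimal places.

0.5500 bits

Binary erasure channel: capacity C = 1 − ε.
C = 1 − 0.450 = 0.5500 bits per channel use.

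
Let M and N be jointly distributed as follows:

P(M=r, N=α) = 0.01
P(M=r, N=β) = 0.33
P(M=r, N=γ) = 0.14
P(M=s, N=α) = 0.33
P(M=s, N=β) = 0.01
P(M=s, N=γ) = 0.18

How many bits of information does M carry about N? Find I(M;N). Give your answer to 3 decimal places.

0.552 bits

Marginals: p(M) = (0.4800, 0.5200), p(N) = (0.3400, 0.3400, 0.3200).
I(M;N) = Σ p(x,y)·log₂[p(x,y)/(p(x)p(y))].
  (r,α): 0.01·log₂(0.0613) = -0.0403
  (r,β): 0.33·log₂(2.0221) = 0.3352
  (r,γ): 0.14·log₂(0.9115) = -0.0187
  (s,α): 0.33·log₂(1.8665) = 0.2971
  (s,β): 0.01·log₂(0.0566) = -0.0414
  (s,γ): 0.18·log₂(1.0817) = 0.0204
Sum = 0.552 bits.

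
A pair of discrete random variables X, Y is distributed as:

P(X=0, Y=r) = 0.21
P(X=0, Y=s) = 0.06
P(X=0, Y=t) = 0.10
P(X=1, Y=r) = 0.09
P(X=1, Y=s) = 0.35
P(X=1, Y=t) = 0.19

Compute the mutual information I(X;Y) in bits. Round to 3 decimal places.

0.171 bits

Marginals: p(X) = (0.3700, 0.6300), p(Y) = (0.3000, 0.4100, 0.2900).
I(X;Y) = H(X) + H(Y) − H(X,Y).
H(X) = 0.9507, H(Y) = 1.5664, H(X,Y) = 2.3465.
I(X;Y) = 0.9507 + 1.5664 − 2.3465 = 0.171 bits.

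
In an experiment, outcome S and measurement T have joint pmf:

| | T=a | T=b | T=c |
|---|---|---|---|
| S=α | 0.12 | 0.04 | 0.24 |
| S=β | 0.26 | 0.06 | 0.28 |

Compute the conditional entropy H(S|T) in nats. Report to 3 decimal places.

Chain rule: H(S|T) = H(S,T) − H(T).
Marginals: p(S) = (0.4000, 0.6000), p(T) = (0.3800, 0.1000, 0.5200).
H(S,T) = 1.6012 nats; H(T) = 0.9380 nats.
H(S|T) = 1.6012 − 0.9380 = 0.663 nats.

0.663 nats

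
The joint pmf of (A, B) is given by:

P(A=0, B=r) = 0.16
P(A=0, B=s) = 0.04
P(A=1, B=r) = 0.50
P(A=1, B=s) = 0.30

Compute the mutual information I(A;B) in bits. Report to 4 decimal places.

Marginals: p(A) = (0.2000, 0.8000), p(B) = (0.6600, 0.3400).
I(A;B) = Σ p(x,y)·log₂[p(x,y)/(p(x)p(y))].
  (0,r): 0.16·log₂(1.2121) = 0.04441
  (0,s): 0.04·log₂(0.5882) = -0.03062
  (1,r): 0.50·log₂(0.9470) = -0.03930
  (1,s): 0.30·log₂(1.1029) = 0.04241
Sum = 0.0169 bits.

0.0169 bits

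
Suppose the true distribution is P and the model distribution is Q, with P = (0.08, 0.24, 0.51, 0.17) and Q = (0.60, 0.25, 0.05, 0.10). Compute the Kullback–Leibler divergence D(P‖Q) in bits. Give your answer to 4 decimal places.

1.5922 bits

D(P‖Q) = Σ p·log₂(p/q).
  0.08·log₂(0.08/0.60) = -0.23255
  0.24·log₂(0.24/0.25) = -0.01413
  0.51·log₂(0.51/0.05) = 1.70875
  0.17·log₂(0.17/0.10) = 0.13014
D(P‖Q) = 1.5922 bits.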